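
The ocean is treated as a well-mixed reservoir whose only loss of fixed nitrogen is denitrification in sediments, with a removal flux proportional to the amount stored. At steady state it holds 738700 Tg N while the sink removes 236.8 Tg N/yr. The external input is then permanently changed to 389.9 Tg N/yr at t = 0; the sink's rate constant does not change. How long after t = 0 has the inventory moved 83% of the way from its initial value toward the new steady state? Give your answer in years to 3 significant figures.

5530 yr

τ = M₀/F₀ = 738700/236.8 = 3120 yr.
The remaining gap fraction is e^(−t/τ); 83% covered ⇒ e^(−t/τ) = 0.170.
t = −τ ln(0.170) = 3120 × 1.772 = 5528 yr.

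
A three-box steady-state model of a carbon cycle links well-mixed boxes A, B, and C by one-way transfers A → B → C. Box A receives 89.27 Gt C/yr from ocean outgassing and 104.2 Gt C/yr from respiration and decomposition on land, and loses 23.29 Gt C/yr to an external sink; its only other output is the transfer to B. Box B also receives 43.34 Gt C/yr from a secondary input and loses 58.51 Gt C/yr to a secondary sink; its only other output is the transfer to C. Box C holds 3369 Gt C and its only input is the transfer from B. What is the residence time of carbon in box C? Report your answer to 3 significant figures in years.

Box A: F(A→B) = (89.27 + 104.2) − 23.29 = 170.18 Gt C/yr.
Box B: F(B→C) = (170.18 + 43.34) − 58.51 = 155.01 Gt C/yr.
Box C throughput = its input = 155.01 Gt C/yr; τ = 3369 / 155.01 = 21.73 yr.

21.7 yr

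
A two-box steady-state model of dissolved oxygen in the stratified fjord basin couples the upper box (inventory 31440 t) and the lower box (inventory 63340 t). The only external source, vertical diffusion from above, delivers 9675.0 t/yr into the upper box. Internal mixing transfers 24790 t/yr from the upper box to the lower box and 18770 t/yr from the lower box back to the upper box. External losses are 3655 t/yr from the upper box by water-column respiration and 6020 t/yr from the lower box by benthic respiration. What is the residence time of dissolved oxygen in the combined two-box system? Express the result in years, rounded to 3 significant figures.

Treat the two boxes together as one reservoir: the mixing fluxes between them are internal recycling, so τ = ΣM / Σ(external losses).
M_total = 31440 + 63340 = 94780 t.
ΣF_external_out = 3655 + 6020 = 9675.0 t/yr.
τ = M_total / ΣF_ext = 94780 / 9675.0 = 9.796 yr.

9.80 yr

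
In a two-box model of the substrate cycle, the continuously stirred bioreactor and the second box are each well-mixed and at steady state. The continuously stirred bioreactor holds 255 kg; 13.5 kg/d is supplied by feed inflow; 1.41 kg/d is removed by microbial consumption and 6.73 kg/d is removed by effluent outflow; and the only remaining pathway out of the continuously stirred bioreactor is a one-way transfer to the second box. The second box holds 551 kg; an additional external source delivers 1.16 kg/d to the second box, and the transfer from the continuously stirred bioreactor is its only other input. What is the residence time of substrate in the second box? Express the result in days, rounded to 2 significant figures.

Balance the continuously stirred bioreactor: ΣF_in = 13.500 kg/d.
Transfer to the second box = ΣF_in − (1.41 + 6.73) = 5.3600 kg/d.
Total input to the second box = 5.3600 + 1.16 = 6.5200 kg/d; at steady state this equals its total output.
τ = M / F = 551 / 6.5200 = 84.51 d.

85 d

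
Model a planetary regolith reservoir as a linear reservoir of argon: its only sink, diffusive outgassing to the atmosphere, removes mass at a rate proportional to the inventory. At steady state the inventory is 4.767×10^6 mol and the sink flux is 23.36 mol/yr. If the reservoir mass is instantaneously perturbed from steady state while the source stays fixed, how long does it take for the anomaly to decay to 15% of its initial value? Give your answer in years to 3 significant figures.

387000 yr

For a linear reservoir the anomaly decays as exp(−t/τ) with τ = M/F = 4.767×10^6/23.36 = 204100 yr.
exp(−t/τ) = 0.15 ⇒ t = −τ ln(0.15) = 204100 × 1.897 = 387100 yr.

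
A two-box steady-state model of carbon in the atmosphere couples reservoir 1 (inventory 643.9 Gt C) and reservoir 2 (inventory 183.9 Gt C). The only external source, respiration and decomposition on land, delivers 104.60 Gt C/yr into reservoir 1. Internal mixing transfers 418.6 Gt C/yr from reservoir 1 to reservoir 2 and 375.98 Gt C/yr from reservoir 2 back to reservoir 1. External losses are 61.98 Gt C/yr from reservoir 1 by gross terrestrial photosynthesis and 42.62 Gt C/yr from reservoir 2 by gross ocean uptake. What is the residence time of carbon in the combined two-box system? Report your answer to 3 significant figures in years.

7.91 yr

Residence time in the combined system uses the total inventory and the total *external* removal — internal exchanges between the two boxes cancel.
M_total = 643.9 + 183.9 = 827.80 Gt C.
ΣF_external_out = 61.98 + 42.62 = 104.60 Gt C/yr.
τ = M_total / ΣF_ext = 827.80 / 104.60 = 7.914 yr.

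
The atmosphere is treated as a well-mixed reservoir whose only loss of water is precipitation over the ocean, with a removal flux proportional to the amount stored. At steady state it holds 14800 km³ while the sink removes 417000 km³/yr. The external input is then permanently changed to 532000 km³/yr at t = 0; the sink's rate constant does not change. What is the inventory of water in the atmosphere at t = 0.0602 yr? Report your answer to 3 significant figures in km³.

τ = M₀/F₀ = 14800/417000 = 0.03549 yr; rate constant k = 1/τ.
New steady state M_∞ = F₁/k = F₁·τ = 532000 × 0.03549 = 18882 km³.
M(t) = M_∞ + (M₀ − M_∞)·e^(−t/τ); t/τ = 0.0602/0.03549 = 1.696, so e^(−t/τ) = 0.1834.
M(t) = 18882 − 4082 × 0.1834 = 18133 km³.

18100 km³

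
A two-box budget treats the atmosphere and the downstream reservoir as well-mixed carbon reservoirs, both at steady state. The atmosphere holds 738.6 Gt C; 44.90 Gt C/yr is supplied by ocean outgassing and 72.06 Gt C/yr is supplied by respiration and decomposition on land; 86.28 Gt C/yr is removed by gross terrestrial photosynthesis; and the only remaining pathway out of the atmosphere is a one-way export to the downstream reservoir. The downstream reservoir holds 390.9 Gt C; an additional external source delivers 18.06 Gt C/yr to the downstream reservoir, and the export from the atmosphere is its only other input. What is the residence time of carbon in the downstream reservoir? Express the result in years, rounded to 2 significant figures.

8.0 yr

Balance the atmosphere: ΣF_in = 44.90 + 72.06 = 116.96 Gt C/yr.
Export to the downstream reservoir = ΣF_in − (86.28) = 30.680 Gt C/yr.
Total input to the downstream reservoir = 30.680 + 18.06 = 48.740 Gt C/yr; at steady state this equals its total output.
τ = M / F = 390.9 / 48.740 = 8.020 yr.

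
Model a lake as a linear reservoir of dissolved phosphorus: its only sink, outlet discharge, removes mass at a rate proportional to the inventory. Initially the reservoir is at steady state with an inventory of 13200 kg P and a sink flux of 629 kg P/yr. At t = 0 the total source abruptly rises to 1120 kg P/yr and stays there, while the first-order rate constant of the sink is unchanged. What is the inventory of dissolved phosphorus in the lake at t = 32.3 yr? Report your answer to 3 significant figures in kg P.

Residence time τ = M₀/F₀ = 20.99 yr. The eventual steady state is M_∞ = M₀·(F₁/F₀) = 13200 × 1120/629 = 23504 kg P.
The anomaly ΔM(t) = M(t) − M_∞ decays as ΔM₀·e^(−t/τ) with ΔM₀ = 13200 − 23504 = −10300 kg P.
At t = 32.3 yr, e^(−t/τ) = e^(−1.539) = 0.2146, so ΔM = −2211 kg P and M = 23504 − 2211 = 21293 kg P.

21300 kg P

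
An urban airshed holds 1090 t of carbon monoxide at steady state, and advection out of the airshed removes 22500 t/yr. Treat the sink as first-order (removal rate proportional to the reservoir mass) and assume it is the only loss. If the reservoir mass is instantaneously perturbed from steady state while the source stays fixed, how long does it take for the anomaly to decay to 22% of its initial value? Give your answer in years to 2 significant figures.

For a linear reservoir the anomaly decays as exp(−t/τ) with τ = M/F = 1090/22500 = 0.04844 yr.
exp(−t/τ) = 0.22 ⇒ t = −τ ln(0.22) = 0.04844 × 1.514 = 0.07335 yr.

0.073 yr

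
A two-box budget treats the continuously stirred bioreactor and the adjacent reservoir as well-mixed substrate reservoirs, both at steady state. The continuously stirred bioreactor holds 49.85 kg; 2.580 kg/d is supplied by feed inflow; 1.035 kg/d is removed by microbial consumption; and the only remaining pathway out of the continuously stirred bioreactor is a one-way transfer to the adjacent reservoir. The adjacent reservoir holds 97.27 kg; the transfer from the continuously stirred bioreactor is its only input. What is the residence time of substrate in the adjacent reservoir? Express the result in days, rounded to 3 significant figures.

63.0 d

Balance the continuously stirred bioreactor: ΣF_in = 2.5800 kg/d.
Transfer to the adjacent reservoir = ΣF_in − (1.035) = 1.5450 kg/d.
At steady state the output of the adjacent reservoir equals its input, 1.5450 kg/d.
τ = M / F = 97.27 / 1.5450 = 62.96 d.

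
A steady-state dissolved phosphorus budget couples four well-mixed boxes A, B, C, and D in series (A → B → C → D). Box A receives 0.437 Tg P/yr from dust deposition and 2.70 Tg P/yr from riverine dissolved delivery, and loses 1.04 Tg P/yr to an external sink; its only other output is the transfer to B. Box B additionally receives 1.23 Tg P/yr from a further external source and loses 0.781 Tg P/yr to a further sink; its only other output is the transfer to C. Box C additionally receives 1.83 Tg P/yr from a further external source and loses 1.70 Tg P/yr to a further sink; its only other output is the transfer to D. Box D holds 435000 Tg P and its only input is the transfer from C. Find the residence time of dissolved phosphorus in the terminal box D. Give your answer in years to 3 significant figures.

163000 yr

Box A: F(A→B) = (0.437 + 2.70) − 1.04 = 2.0970 Tg P/yr.
Box B: F(B→C) = (2.0970 + 1.23) − 0.781 = 2.5460 Tg P/yr.
Box C: F(C→D) = (2.5460 + 1.83) − 1.70 = 2.6760 Tg P/yr.
Box D throughput = its input = 2.6760 Tg P/yr; τ = 435000 / 2.6760 = 162600 yr.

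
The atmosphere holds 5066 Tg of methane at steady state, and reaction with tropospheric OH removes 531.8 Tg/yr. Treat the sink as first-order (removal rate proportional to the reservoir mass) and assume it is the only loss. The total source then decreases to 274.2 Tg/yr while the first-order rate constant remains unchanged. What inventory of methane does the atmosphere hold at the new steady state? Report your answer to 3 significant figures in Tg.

Rate constant k = F/M = 531.8 / 5066 = 0.1050 yr⁻¹.
At the new steady state, source = k·M_new ⇒ M_new = 274.2 / 0.1050 = 2612 Tg.
(Equivalently M_new = M × F_new/F_old = 5066 × 274.2/531.8.)

2610 Tg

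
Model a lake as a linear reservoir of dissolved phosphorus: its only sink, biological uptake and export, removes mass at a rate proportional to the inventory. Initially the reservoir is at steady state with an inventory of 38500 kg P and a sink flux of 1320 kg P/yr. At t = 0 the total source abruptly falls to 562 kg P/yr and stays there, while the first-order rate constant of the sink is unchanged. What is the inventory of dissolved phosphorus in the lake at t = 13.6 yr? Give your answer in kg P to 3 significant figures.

τ = M₀/F₀ = 38500/1320 = 29.17 yr; rate constant k = 1/τ.
New steady state M_∞ = F₁/k = F₁·τ = 562 × 29.17 = 16392 kg P.
M(t) = M_∞ + (M₀ − M_∞)·e^(−t/τ); t/τ = 13.6/29.17 = 0.4663, so e^(−t/τ) = 0.6273.
M(t) = 16392 + 22110 × 0.6273 = 30261 kg P.

30300 kg P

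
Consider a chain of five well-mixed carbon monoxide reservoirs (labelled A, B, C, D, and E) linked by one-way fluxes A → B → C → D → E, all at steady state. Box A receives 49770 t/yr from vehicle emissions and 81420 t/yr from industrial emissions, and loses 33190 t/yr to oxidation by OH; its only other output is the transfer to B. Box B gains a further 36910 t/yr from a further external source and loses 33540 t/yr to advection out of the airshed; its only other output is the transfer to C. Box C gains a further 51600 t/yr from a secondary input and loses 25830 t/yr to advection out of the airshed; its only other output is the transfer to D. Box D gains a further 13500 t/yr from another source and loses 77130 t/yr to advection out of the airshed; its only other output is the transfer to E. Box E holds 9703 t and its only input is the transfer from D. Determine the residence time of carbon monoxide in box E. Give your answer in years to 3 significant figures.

0.153 yr

Box A: F(A→B) = (49770 + 81420) − 33190 = 98000 t/yr.
Box B: F(B→C) = (98000 + 36910) − 33540 = 101370 t/yr.
Box C: F(C→D) = (101370 + 51600) − 25830 = 127140 t/yr.
Box D: F(D→E) = (127140 + 13500) − 77130 = 63510 t/yr.
Box E throughput = its input = 63510 t/yr; τ = 9703 / 63510 = 0.1528 yr.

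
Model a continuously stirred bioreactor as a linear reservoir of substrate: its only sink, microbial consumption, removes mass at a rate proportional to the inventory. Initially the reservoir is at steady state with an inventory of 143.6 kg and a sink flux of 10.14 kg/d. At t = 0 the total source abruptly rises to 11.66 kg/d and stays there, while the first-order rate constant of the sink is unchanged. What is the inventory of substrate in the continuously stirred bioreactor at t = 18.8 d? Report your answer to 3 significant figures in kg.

159 kg

The sink rate constant is k = F₀/M₀ = 10.14/143.6 = 0.07061 d⁻¹.
Solving dM/dt = F₁ − kM with M(0) = M₀ gives M(t) = F₁/k + (M₀ − F₁/k)·e^(−kt).
F₁/k = 11.66/0.07061 = 165.13 kg; kt = 0.07061 × 18.8 = 1.328, e^(−kt) = 0.2651.
M(18.8) = 165.13 + (143.6 − 165.13) × 0.2651 = 165.13 − 5.707 = 159.42 kg.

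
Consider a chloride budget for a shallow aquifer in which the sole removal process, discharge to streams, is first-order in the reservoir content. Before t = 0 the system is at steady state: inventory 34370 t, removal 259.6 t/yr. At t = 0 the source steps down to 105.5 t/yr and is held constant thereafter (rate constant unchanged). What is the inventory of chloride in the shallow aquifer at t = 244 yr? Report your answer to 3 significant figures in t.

τ = M₀/F₀ = 34370/259.6 = 132.4 yr; rate constant k = 1/τ.
New steady state M_∞ = F₁/k = F₁·τ = 105.5 × 132.4 = 13968 t.
M(t) = M_∞ + (M₀ − M_∞)·e^(−t/τ); t/τ = 244/132.4 = 1.843, so e^(−t/τ) = 0.1583.
M(t) = 13968 + 20400 × 0.1583 = 17198 t.

17200 t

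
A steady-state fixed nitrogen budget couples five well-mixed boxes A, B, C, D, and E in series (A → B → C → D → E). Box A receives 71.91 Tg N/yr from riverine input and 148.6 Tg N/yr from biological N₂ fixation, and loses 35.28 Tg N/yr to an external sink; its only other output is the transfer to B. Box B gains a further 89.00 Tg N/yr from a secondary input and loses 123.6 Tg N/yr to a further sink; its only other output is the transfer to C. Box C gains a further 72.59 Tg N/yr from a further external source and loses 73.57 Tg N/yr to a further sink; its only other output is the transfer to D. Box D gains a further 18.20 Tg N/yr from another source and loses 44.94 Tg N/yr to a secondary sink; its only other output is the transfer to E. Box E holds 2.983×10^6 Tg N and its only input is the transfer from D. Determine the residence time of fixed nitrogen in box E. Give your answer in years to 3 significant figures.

24300 yr

Box A: F(A→B) = (71.91 + 148.6) − 35.28 = 185.23 Tg N/yr.
Box B: F(B→C) = (185.23 + 89.00) − 123.6 = 150.63 Tg N/yr.
Box C: F(C→D) = (150.63 + 72.59) − 73.57 = 149.65 Tg N/yr.
Box D: F(D→E) = (149.65 + 18.20) − 44.94 = 122.91 Tg N/yr.
Box E throughput = its input = 122.91 Tg N/yr; τ = 2.983×10^6 / 122.91 = 24270 yr.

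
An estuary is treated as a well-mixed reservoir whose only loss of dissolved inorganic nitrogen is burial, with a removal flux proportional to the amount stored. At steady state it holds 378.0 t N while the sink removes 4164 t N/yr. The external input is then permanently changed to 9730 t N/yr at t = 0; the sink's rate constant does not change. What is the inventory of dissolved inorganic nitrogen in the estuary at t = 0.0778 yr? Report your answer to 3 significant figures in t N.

Residence time τ = M₀/F₀ = 0.09078 yr. The eventual steady state is M_∞ = M₀·(F₁/F₀) = 378.0 × 9730/4164 = 883.27 t N.
The anomaly ΔM(t) = M(t) − M_∞ decays as ΔM₀·e^(−t/τ) with ΔM₀ = 378.0 − 883.27 = −505.3 t N.
At t = 0.0778 yr, e^(−t/τ) = e^(−0.8570) = 0.4244, so ΔM = −214.4 t N and M = 883.27 − 214.4 = 668.82 t N.

669 t N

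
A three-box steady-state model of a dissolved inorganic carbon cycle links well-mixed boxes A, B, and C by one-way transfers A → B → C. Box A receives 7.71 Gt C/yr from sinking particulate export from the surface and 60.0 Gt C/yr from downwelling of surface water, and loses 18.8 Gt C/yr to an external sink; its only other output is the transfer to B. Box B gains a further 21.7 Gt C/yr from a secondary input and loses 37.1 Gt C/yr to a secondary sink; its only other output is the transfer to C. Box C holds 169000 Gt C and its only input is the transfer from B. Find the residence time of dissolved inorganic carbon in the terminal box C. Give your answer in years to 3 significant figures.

Box A: F(A→B) = (7.71 + 60.0) − 18.8 = 48.910 Gt C/yr.
Box B: F(B→C) = (48.910 + 21.7) − 37.1 = 33.510 Gt C/yr.
Box C throughput = its input = 33.510 Gt C/yr; τ = 169000 / 33.510 = 5043 yr.

5040 yr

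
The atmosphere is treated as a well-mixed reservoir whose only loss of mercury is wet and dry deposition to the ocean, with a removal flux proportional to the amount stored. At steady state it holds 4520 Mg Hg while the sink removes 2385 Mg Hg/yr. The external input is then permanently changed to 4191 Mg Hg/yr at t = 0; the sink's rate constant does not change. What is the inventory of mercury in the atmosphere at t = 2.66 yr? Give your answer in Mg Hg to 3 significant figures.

7100 Mg Hg

Residence time τ = M₀/F₀ = 1.895 yr. The eventual steady state is M_∞ = M₀·(F₁/F₀) = 4520 × 4191/2385 = 7942.7 Mg Hg.
The anomaly ΔM(t) = M(t) − M_∞ decays as ΔM₀·e^(−t/τ) with ΔM₀ = 4520 − 7942.7 = −3423 Mg Hg.
At t = 2.66 yr, e^(−t/τ) = e^(−1.404) = 0.2457, so ΔM = −841.0 Mg Hg and M = 7942.7 − 841.0 = 7101.7 Mg Hg.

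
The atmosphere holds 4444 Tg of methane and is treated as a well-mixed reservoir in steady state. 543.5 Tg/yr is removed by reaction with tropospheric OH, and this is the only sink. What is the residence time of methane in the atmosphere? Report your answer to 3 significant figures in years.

τ = M / F = 4444 / 543.5 = 8.177 yr.

8.18 yr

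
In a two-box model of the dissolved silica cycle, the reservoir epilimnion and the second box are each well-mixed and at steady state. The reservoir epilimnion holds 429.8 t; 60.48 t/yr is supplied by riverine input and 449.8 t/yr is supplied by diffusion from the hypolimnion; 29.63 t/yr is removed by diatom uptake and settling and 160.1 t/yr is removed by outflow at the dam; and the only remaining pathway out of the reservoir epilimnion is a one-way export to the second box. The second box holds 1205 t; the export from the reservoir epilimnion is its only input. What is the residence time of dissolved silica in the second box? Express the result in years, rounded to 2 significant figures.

3.8 yr

Balance the reservoir epilimnion: ΣF_in = 60.48 + 449.8 = 510.28 t/yr.
Export to the second box = ΣF_in − (29.63 + 160.1) = 320.55 t/yr.
At steady state the output of the second box equals its input, 320.55 t/yr.
τ = M / F = 1205 / 320.55 = 3.759 yr.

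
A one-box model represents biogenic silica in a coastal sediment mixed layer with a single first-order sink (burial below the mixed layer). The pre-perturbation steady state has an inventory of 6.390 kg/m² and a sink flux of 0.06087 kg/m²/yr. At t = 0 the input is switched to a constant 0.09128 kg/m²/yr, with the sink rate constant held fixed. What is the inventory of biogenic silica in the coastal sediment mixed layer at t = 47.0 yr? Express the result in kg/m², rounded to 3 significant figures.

7.54 kg/m²

Residence time τ = M₀/F₀ = 105.0 yr. The eventual steady state is M_∞ = M₀·(F₁/F₀) = 6.390 × 0.09128/0.06087 = 9.5824 kg/m².
The anomaly ΔM(t) = M(t) − M_∞ decays as ΔM₀·e^(−t/τ) with ΔM₀ = 6.390 − 9.5824 = −3.192 kg/m².
At t = 47.0 yr, e^(−t/τ) = e^(−0.4477) = 0.6391, so ΔM = −2.040 kg/m² and M = 9.5824 − 2.040 = 7.5422 kg/m².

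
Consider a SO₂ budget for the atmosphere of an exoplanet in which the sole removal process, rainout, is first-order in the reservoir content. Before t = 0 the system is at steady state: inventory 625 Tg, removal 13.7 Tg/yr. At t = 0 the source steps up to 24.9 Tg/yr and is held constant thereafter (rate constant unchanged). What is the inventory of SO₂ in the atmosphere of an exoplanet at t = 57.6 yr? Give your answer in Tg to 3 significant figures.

The sink rate constant is k = F₀/M₀ = 13.7/625 = 0.02192 yr⁻¹.
Solving dM/dt = F₁ − kM with M(0) = M₀ gives M(t) = F₁/k + (M₀ − F₁/k)·e^(−kt).
F₁/k = 24.9/0.02192 = 1135.9 Tg; kt = 0.02192 × 57.6 = 1.263, e^(−kt) = 0.2829.
M(57.6) = 1135.9 + (625 − 1135.9) × 0.2829 = 1135.9 − 144.6 = 991.39 Tg.

991 Tg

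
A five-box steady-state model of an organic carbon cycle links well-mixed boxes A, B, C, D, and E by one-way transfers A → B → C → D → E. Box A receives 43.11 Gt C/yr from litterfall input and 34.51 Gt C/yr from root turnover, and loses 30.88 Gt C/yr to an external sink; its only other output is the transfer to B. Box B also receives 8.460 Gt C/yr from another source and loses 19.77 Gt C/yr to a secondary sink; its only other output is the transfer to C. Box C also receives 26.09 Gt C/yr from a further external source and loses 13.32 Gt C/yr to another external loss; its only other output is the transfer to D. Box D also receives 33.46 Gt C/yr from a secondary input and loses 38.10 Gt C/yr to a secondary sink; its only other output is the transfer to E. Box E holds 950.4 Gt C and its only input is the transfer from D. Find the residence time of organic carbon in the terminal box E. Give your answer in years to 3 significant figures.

21.8 yr

Box A: F(A→B) = (43.11 + 34.51) − 30.88 = 46.740 Gt C/yr.
Box B: F(B→C) = (46.740 + 8.460) − 19.77 = 35.430 Gt C/yr.
Box C: F(C→D) = (35.430 + 26.09) − 13.32 = 48.200 Gt C/yr.
Box D: F(D→E) = (48.200 + 33.46) − 38.10 = 43.560 Gt C/yr.
Box E throughput = its input = 43.560 Gt C/yr; τ = 950.4 / 43.560 = 21.82 yr.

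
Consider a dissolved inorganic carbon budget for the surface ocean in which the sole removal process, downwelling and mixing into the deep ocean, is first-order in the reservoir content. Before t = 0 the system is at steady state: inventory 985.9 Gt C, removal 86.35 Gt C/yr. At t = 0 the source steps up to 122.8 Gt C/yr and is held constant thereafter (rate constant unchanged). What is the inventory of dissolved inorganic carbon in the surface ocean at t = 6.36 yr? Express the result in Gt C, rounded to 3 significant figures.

τ = M₀/F₀ = 985.9/86.35 = 11.42 yr; rate constant k = 1/τ.
New steady state M_∞ = F₁/k = F₁·τ = 122.8 × 11.42 = 1402.1 Gt C.
M(t) = M_∞ + (M₀ − M_∞)·e^(−t/τ); t/τ = 6.36/11.42 = 0.5570, so e^(−t/τ) = 0.5729.
M(t) = 1402.1 − 416.2 × 0.5729 = 1163.6 Gt C.

1160 Gt C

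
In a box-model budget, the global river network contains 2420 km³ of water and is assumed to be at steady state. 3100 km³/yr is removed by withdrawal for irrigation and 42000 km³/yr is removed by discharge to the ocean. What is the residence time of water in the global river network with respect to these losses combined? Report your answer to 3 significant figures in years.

Total removal = 3100 + 42000 = 45100 km³/yr.
τ = M / ΣF_out = 2420 / 45100 = 0.05366 yr.

0.0537 yr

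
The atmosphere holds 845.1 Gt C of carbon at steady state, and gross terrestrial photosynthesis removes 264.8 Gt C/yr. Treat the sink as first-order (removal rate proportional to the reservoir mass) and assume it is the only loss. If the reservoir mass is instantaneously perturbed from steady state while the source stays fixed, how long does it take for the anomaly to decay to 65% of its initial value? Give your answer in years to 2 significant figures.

For a linear reservoir the anomaly decays as exp(−t/τ) with τ = M/F = 845.1/264.8 = 3.191 yr.
exp(−t/τ) = 0.65 ⇒ t = −τ ln(0.65) = 3.191 × 0.4308 = 1.375 yr.

1.4 yr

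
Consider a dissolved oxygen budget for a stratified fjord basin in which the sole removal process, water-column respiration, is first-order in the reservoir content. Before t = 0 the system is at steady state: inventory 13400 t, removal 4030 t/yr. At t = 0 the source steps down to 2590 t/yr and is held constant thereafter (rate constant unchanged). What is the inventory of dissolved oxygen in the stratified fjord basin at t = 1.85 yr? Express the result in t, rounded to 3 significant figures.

τ = M₀/F₀ = 13400/4030 = 3.325 yr; rate constant k = 1/τ.
New steady state M_∞ = F₁/k = F₁·τ = 2590 × 3.325 = 8611.9 t.
M(t) = M_∞ + (M₀ − M_∞)·e^(−t/τ); t/τ = 1.85/3.325 = 0.5564, so e^(−t/τ) = 0.5733.
M(t) = 8611.9 + 4788 × 0.5733 = 11357 t.

11400 t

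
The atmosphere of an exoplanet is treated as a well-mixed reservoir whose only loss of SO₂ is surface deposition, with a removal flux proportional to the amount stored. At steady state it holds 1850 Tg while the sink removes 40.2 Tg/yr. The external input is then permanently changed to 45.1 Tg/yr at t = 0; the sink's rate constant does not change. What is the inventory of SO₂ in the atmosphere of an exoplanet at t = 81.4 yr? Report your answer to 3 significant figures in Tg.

Residence time τ = M₀/F₀ = 46.02 yr. The eventual steady state is M_∞ = M₀·(F₁/F₀) = 1850 × 45.1/40.2 = 2075.5 Tg.
The anomaly ΔM(t) = M(t) − M_∞ decays as ΔM₀·e^(−t/τ) with ΔM₀ = 1850 − 2075.5 = −225.5 Tg.
At t = 81.4 yr, e^(−t/τ) = e^(−1.769) = 0.1705, so ΔM = −38.46 Tg and M = 2075.5 − 38.46 = 2037.0 Tg.

2040 Tg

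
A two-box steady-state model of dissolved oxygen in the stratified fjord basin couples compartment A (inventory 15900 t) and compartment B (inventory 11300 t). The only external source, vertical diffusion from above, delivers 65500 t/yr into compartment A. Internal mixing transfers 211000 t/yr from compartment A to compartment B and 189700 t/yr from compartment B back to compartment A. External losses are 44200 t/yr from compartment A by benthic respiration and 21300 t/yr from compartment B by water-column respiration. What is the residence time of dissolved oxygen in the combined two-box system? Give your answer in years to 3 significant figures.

0.415 yr

For the system as a whole, the A↔B exchange is internal and contributes nothing to the throughput; only the external sinks remove mass.
M_total = 15900 + 11300 = 27200 t.
ΣF_external_out = 44200 + 21300 = 65500 t/yr.
τ = M_total / ΣF_ext = 27200 / 65500 = 0.4153 yr.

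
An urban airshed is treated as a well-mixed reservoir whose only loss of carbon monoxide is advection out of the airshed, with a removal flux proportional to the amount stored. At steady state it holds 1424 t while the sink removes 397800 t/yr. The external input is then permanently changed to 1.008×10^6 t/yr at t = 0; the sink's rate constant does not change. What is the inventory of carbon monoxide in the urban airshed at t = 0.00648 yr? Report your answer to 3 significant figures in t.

τ = M₀/F₀ = 1424/397800 = 0.003580 yr; rate constant k = 1/τ.
New steady state M_∞ = F₁/k = F₁·τ = 1.008×10^6 × 0.003580 = 3608.3 t.
M(t) = M_∞ + (M₀ − M_∞)·e^(−t/τ); t/τ = 0.00648/0.003580 = 1.810, so e^(−t/τ) = 0.1636.
M(t) = 3608.3 − 2184 × 0.1636 = 3250.9 t.

3250 t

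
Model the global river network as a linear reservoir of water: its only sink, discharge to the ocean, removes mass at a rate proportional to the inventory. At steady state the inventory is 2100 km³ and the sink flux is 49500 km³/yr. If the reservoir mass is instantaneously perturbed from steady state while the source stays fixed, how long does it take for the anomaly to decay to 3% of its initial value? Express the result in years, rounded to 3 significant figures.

For a linear reservoir the anomaly decays as exp(−t/τ) with τ = M/F = 2100/49500 = 0.04242 yr.
exp(−t/τ) = 0.03 ⇒ t = −τ ln(0.03) = 0.04242 × 3.507 = 0.1488 yr.

0.149 yr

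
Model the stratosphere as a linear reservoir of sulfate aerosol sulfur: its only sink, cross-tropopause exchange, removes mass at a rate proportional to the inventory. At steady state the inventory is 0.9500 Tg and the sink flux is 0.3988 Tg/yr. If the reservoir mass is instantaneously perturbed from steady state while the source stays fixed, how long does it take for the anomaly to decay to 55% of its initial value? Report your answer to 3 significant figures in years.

1.42 yr

For a linear reservoir the anomaly decays as exp(−t/τ) with τ = M/F = 0.9500/0.3988 = 2.382 yr.
exp(−t/τ) = 0.55 ⇒ t = −τ ln(0.55) = 2.382 × 0.5978 = 1.424 yr.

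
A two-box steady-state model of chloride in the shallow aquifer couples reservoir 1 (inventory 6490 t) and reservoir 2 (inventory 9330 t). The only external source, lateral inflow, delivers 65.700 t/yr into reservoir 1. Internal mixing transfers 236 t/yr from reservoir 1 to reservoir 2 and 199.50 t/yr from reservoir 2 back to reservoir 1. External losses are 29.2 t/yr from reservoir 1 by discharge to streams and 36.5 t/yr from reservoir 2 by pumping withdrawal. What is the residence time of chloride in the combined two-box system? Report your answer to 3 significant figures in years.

Residence time in the combined system uses the total inventory and the total *external* removal — internal exchanges between the two boxes cancel.
M_total = 6490 + 9330 = 15820 t.
ΣF_external_out = 29.2 + 36.5 = 65.700 t/yr.
τ = M_total / ΣF_ext = 15820 / 65.700 = 240.8 yr.

241 yr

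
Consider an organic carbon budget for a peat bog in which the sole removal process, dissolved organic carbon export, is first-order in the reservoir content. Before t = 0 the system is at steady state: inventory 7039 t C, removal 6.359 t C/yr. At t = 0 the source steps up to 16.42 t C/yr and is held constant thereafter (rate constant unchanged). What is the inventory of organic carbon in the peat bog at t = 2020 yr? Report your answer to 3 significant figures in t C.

16400 t C

τ = M₀/F₀ = 7039/6.359 = 1107 yr; rate constant k = 1/τ.
New steady state M_∞ = F₁/k = F₁·τ = 16.42 × 1107 = 18176 t C.
M(t) = M_∞ + (M₀ − M_∞)·e^(−t/τ); t/τ = 2020/1107 = 1.825, so e^(−t/τ) = 0.1612.
M(t) = 18176 − 11140 × 0.1612 = 16380 t C.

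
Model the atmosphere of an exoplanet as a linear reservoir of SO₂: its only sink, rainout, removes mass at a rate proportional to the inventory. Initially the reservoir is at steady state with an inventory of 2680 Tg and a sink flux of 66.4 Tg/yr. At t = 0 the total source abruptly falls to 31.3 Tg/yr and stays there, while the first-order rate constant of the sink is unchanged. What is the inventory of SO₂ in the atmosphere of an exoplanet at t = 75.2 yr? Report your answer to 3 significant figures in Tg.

1480 Tg

The sink rate constant is k = F₀/M₀ = 66.4/2680 = 0.02478 yr⁻¹.
Solving dM/dt = F₁ − kM with M(0) = M₀ gives M(t) = F₁/k + (M₀ − F₁/k)·e^(−kt).
F₁/k = 31.3/0.02478 = 1263.3 Tg; kt = 0.02478 × 75.2 = 1.863, e^(−kt) = 0.1552.
M(75.2) = 1263.3 + (2680 − 1263.3) × 0.1552 = 1263.3 + 219.8 = 1483.2 Tg.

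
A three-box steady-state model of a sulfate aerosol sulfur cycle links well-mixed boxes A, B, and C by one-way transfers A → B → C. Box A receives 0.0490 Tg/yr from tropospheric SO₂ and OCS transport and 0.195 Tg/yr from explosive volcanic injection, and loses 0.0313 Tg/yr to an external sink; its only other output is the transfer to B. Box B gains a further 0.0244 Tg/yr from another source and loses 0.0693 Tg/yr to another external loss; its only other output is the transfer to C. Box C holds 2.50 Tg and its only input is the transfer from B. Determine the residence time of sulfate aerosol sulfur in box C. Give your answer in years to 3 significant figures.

Box A: F(A→B) = (0.0490 + 0.195) − 0.0313 = 0.21270 Tg/yr.
Box B: F(B→C) = (0.21270 + 0.0244) − 0.0693 = 0.16780 Tg/yr.
Box C throughput = its input = 0.16780 Tg/yr; τ = 2.50 / 0.16780 = 14.90 yr.

14.9 yr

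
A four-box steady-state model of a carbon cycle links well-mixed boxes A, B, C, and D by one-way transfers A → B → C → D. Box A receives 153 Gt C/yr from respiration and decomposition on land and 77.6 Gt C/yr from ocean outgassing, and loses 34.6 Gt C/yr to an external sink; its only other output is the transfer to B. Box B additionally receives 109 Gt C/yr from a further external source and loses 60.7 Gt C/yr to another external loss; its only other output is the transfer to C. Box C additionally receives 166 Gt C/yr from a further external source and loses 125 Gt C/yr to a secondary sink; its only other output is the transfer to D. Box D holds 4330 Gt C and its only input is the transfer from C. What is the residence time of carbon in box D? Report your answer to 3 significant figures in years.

15.2 yr

Box A: F(A→B) = (153 + 77.6) − 34.6 = 196.00 Gt C/yr.
Box B: F(B→C) = (196.00 + 109) − 60.7 = 244.30 Gt C/yr.
Box C: F(C→D) = (244.30 + 166) − 125 = 285.30 Gt C/yr.
Box D throughput = its input = 285.30 Gt C/yr; τ = 4330 / 285.30 = 15.18 yr.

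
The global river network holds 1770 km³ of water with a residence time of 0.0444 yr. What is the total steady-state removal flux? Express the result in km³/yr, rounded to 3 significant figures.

39900 km³/yr

F = M / τ = 1770 / 0.0444 = 39860 km³/yr.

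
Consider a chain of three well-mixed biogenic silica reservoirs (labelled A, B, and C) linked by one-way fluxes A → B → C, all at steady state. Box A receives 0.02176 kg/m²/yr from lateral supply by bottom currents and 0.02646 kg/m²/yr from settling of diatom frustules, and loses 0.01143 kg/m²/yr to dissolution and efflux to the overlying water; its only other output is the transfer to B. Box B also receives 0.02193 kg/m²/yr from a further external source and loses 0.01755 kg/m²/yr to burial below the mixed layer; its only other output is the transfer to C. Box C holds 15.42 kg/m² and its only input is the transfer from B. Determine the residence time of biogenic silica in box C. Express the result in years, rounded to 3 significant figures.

Box A: F(A→B) = (0.02176 + 0.02646) − 0.01143 = 0.036790 kg/m²/yr.
Box B: F(B→C) = (0.036790 + 0.02193) − 0.01755 = 0.041170 kg/m²/yr.
Box C throughput = its input = 0.041170 kg/m²/yr; τ = 15.42 / 0.041170 = 374.5 yr.

375 yr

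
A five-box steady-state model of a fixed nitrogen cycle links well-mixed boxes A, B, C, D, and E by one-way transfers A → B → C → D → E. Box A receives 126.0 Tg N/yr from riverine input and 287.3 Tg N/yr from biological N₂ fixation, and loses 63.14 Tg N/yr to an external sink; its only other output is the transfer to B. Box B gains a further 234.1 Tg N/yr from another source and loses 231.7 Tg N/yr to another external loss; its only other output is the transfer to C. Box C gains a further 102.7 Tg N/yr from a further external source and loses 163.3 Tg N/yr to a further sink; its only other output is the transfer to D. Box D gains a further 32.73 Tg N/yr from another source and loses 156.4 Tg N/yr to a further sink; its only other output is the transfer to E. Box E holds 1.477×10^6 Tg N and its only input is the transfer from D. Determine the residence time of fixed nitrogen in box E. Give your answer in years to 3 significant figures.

8780 yr

Box A: F(A→B) = (126.0 + 287.3) − 63.14 = 350.16 Tg N/yr.
Box B: F(B→C) = (350.16 + 234.1) − 231.7 = 352.56 Tg N/yr.
Box C: F(C→D) = (352.56 + 102.7) − 163.3 = 291.96 Tg N/yr.
Box D: F(D→E) = (291.96 + 32.73) − 156.4 = 168.29 Tg N/yr.
Box E throughput = its input = 168.29 Tg N/yr; τ = 1.477×10^6 / 168.29 = 8777 yr.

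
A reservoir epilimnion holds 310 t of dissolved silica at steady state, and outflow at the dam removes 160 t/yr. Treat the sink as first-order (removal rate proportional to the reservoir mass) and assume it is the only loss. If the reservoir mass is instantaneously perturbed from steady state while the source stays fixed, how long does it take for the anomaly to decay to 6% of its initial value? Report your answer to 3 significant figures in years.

For a linear reservoir the anomaly decays as exp(−t/τ) with τ = M/F = 310/160 = 1.938 yr.
exp(−t/τ) = 0.06 ⇒ t = −τ ln(0.06) = 1.938 × 2.813 = 5.451 yr.

5.45 yr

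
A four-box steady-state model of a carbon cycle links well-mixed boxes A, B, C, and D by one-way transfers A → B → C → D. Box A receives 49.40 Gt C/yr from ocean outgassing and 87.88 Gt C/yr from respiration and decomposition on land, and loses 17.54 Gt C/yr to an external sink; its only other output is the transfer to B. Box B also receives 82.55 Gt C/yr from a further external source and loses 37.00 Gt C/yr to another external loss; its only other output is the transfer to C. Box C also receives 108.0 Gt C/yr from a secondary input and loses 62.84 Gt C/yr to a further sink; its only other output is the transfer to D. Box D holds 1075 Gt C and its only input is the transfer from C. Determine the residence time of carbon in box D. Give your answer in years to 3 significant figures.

5.11 yr

Box A: F(A→B) = (49.40 + 87.88) − 17.54 = 119.74 Gt C/yr.
Box B: F(B→C) = (119.74 + 82.55) − 37.00 = 165.29 Gt C/yr.
Box C: F(C→D) = (165.29 + 108.0) − 62.84 = 210.45 Gt C/yr.
Box D throughput = its input = 210.45 Gt C/yr; τ = 1075 / 210.45 = 5.108 yr.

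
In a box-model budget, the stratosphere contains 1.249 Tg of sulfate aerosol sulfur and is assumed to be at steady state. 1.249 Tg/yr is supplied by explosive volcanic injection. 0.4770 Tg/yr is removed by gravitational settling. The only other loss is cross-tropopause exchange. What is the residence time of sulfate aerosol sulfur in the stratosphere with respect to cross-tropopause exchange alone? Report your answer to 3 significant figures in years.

1.62 yr

At steady state ΣF_in = ΣF_out.
ΣF_in = 1.2490 Tg/yr.
Cross-tropopause exchange flux = ΣF_in − (0.4770) = 1.2490 − 0.4770 = 0.7720 Tg/yr.
τ = M / F = 1.249 / 0.7720 = 1.618 yr.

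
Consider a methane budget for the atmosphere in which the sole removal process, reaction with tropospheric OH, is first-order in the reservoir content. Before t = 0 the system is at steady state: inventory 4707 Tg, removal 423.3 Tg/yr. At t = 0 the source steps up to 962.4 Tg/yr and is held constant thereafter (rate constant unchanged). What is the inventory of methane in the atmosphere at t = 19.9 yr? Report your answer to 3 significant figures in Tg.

τ = M₀/F₀ = 4707/423.3 = 11.12 yr; rate constant k = 1/τ.
New steady state M_∞ = F₁/k = F₁·τ = 962.4 × 11.12 = 10702 Tg.
M(t) = M_∞ + (M₀ − M_∞)·e^(−t/τ); t/τ = 19.9/11.12 = 1.790, so e^(−t/τ) = 0.1670.
M(t) = 10702 − 5995 × 0.1670 = 9700.4 Tg.

9700 Tg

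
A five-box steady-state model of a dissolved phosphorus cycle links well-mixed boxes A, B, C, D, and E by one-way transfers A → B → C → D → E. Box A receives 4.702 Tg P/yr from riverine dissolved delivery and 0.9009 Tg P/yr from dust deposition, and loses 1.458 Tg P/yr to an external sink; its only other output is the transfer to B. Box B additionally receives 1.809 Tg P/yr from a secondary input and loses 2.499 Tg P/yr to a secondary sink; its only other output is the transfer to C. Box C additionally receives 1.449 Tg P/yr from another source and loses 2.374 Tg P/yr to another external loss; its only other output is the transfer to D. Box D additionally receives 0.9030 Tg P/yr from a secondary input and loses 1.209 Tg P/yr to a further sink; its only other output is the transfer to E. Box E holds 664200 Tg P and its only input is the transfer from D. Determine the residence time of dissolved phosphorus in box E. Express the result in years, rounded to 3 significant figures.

Box A: F(A→B) = (4.702 + 0.9009) − 1.458 = 4.1449 Tg P/yr.
Box B: F(B→C) = (4.1449 + 1.809) − 2.499 = 3.4549 Tg P/yr.
Box C: F(C→D) = (3.4549 + 1.449) − 2.374 = 2.5299 Tg P/yr.
Box D: F(D→E) = (2.5299 + 0.9030) − 1.209 = 2.2239 Tg P/yr.
Box E throughput = its input = 2.2239 Tg P/yr; τ = 664200 / 2.2239 = 298700 yr.

299000 yr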